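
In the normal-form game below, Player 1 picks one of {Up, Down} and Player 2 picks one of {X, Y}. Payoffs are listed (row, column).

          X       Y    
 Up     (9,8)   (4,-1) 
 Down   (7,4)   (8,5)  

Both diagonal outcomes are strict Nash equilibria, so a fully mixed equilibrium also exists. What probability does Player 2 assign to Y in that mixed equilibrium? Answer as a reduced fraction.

Player 2's mix q on X must make Player 1 indifferent between Up and Down.
Player 1's payoff from Up: 9q + 4(1−q). From Down: 7q + 8(1−q).
Set equal: 2q = 4(1−q) → q = 4/6 = 2/3.
Probability on Y is 1 − 2/3 = 1/3.

1/3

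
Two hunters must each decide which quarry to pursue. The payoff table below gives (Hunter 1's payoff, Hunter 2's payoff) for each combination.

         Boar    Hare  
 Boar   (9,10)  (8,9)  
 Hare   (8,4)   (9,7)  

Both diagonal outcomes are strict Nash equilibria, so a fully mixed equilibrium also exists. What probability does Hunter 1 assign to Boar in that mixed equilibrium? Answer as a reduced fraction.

3/4

Hunter 1's mix p on Boar must make Hunter 2 indifferent between Boar and Hare.
Hunter 2's payoff from Boar: 10p + 4(1−p). From Hare: 9p + 7(1−p).
Set equal: 1p = 3(1−p) → p = 3/4.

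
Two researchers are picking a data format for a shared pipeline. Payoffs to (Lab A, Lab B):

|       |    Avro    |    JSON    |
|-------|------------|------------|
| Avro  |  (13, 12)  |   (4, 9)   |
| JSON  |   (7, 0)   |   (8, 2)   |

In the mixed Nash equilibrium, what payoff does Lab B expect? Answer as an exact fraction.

Lab A mixes with probability p on Avro, chosen so Lab B is indifferent: 12p + 0(1−p) = 9p + 2(1−p) gives p = 2/5.
Lab B's expected payoff is 12·2/5 + 0·3/5 = 24/5.

24/5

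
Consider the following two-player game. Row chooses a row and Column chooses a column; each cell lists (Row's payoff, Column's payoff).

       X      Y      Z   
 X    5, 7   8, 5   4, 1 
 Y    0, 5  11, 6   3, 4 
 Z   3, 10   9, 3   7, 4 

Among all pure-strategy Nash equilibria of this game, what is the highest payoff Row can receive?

11

Both X is a pure NE (Row: 5 ≥ 3; Column: 7 ≥ 5). Row gets 5.
Both Y is a pure NE (Row: 11 ≥ 9; Column: 6 ≥ 5). Row gets 11.
Every other cell has a profitable deviation for at least one player. Highest of {5, 11} is 11.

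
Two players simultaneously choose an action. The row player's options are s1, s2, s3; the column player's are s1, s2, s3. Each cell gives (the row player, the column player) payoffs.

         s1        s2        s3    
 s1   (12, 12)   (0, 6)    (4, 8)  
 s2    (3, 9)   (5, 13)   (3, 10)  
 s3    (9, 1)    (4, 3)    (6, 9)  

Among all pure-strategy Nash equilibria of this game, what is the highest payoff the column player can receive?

13

Both s1 is a pure NE (the row player: 12 ≥ 9; the column player: 12 ≥ 8). The column player gets 12.
Both s2 is a pure NE (the row player: 5 ≥ 4; the column player: 13 ≥ 10). The column player gets 13.
Both s3 is a pure NE (the row player: 6 ≥ 4; the column player: 9 ≥ 3). The column player gets 9.
Every other cell has a profitable deviation for at least one player. Highest of {12, 13, 9} is 13.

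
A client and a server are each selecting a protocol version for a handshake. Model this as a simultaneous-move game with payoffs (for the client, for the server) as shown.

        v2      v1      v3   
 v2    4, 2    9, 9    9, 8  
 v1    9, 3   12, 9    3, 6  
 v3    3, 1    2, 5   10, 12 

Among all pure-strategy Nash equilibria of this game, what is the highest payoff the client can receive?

12

Both v1 is a pure NE (the client: 12 ≥ 9; the server: 9 ≥ 6). The client gets 12.
Both v3 is a pure NE (the client: 10 ≥ 9; the server: 12 ≥ 5). The client gets 10.
Every other cell has a profitable deviation for at least one player. Highest of {12, 10} is 12.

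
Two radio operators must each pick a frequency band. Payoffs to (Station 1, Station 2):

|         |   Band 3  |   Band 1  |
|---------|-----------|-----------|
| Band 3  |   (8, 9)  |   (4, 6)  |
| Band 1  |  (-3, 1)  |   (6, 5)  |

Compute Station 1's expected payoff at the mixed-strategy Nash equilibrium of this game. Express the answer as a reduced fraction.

Station 2 mixes with probability q on Band 3, chosen so Station 1 is indifferent: 8q + 4(1−q) = (-3)q + 6(1−q) gives q = 2/13.
Station 1's expected payoff (from either row, since indifferent) is 8·2/13 + 4·11/13 = 60/13.

60/13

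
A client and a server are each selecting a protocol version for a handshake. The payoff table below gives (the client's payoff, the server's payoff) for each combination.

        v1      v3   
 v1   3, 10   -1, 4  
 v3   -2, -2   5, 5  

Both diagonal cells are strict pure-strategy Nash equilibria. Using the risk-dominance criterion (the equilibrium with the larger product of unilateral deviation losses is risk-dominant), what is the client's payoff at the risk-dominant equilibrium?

5

At both v1: the client loses 3 − (-2) = 5 by deviating; the server loses 10 − 4 = 6. Product = 5·6 = 30.
At both v3: the client loses 5 − (-1) = 6 by deviating; the server loses 5 − (-2) = 7. Product = 6·7 = 42.
42 > 30, so both v3 is risk-dominant. The client's payoff there is 5.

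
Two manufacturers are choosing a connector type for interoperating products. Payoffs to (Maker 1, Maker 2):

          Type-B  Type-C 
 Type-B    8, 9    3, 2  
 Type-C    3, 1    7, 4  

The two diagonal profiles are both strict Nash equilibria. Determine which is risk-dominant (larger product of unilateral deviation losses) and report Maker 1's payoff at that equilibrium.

8

At both Type-B: Maker 1 loses 8 − 3 = 5 by deviating; Maker 2 loses 9 − 2 = 7. Product = 5·7 = 35.
At both Type-C: Maker 1 loses 7 − 3 = 4 by deviating; Maker 2 loses 4 − 1 = 3. Product = 4·3 = 12.
35 > 12, so both Type-B is risk-dominant. Maker 1's payoff there is 8.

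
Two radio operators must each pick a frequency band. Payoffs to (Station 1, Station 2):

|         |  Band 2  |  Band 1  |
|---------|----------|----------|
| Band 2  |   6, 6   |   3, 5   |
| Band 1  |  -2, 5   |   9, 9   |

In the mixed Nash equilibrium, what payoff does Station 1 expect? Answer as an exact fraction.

30/7

Station 2 mixes with probability q on Band 2, chosen so Station 1 is indifferent: 6q + 3(1−q) = (-2)q + 9(1−q) gives q = 3/7.
Station 1's expected payoff (from either row, since indifferent) is 6·3/7 + 3·4/7 = 30/7.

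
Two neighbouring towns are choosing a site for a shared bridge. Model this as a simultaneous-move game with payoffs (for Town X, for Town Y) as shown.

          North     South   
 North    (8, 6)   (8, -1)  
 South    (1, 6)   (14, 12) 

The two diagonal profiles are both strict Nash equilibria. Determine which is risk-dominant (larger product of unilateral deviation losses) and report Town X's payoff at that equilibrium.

8

At both North: Town X loses 8 − 1 = 7 by deviating; Town Y loses 6 − (-1) = 7. Product = 7·7 = 49.
At both South: Town X loses 14 − 8 = 6 by deviating; Town Y loses 12 − 6 = 6. Product = 6·6 = 36.
49 > 36, so both North is risk-dominant. Town X's payoff there is 8.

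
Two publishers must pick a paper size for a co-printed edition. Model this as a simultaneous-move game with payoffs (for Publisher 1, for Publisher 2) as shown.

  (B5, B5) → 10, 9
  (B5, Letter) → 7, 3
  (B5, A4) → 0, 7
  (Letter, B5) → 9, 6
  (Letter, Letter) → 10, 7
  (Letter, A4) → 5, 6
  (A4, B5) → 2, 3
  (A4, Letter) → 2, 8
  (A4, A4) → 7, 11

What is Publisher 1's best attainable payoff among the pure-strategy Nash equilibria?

Both B5 is a pure NE (Publisher 1: 10 ≥ 9; Publisher 2: 9 ≥ 7). Publisher 1 gets 10.
Both Letter is a pure NE (Publisher 1: 10 ≥ 7; Publisher 2: 7 ≥ 6). Publisher 1 gets 10.
Both A4 is a pure NE (Publisher 1: 7 ≥ 5; Publisher 2: 11 ≥ 8). Publisher 1 gets 7.
Every other cell has a profitable deviation for at least one player. Highest of {10, 10, 7} is 10.

10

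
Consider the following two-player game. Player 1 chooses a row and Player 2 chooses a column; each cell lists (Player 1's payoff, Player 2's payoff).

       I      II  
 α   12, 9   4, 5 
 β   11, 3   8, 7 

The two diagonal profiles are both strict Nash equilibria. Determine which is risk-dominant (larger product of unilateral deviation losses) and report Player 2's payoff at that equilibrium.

7

At (α, I): Player 1 loses 12 − 11 = 1 by deviating; Player 2 loses 9 − 5 = 4. Product = 1·4 = 4.
At (β, II): Player 1 loses 8 − 4 = 4 by deviating; Player 2 loses 7 − 3 = 4. Product = 4·4 = 16.
16 > 4, so (β, II) is risk-dominant. Player 2's payoff there is 7.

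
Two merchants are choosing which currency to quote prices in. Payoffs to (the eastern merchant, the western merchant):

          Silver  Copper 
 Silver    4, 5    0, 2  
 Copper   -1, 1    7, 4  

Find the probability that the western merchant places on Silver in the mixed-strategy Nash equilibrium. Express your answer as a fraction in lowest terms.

7/12

The western merchant's mix q on Silver must make the eastern merchant indifferent between Silver and Copper.
The eastern merchant's payoff from Silver: 4q + 0(1−q). From Copper: (-1)q + 7(1−q).
Set equal: 5q = 7(1−q) → q = 7/12.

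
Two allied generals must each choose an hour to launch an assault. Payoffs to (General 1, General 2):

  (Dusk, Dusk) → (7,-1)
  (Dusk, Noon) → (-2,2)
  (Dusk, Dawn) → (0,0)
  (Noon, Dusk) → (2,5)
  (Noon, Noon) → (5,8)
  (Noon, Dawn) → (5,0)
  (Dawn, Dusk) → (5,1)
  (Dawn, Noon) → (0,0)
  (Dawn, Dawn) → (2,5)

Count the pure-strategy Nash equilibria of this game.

1

Both Noon: General 1 gets 5 (best alternative 0); General 2 gets 8 (best alternative 5). Neither deviates — NE.
Both Dawn is not a NE: General 1 would switch to Noon (5 > 2).
No other cell survives both best-response checks, so there is 1 pure NE.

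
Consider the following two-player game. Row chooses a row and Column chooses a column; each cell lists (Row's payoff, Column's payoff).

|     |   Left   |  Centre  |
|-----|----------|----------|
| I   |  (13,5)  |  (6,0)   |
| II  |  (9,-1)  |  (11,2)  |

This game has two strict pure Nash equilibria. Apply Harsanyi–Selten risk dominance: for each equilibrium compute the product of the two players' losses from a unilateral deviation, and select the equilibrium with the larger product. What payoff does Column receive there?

5

At (I, Left): Row loses 13 − 9 = 4 by deviating; Column loses 5 − 0 = 5. Product = 4·5 = 20.
At (II, Centre): Row loses 11 − 6 = 5 by deviating; Column loses 2 − (-1) = 3. Product = 5·3 = 15.
20 > 15, so (I, Left) is risk-dominant. Column's payoff there is 5.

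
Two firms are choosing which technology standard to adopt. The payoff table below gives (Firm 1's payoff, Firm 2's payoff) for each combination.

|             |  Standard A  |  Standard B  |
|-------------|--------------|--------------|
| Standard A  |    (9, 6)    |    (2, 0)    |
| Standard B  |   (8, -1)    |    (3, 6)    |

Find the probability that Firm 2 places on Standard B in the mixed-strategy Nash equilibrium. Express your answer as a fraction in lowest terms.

1/2

Firm 2's mix q on Standard A must make Firm 1 indifferent between Standard A and Standard B.
Firm 1's payoff from Standard A: 9q + 2(1−q). From Standard B: 8q + 3(1−q).
Set equal: 1q = 1(1−q) → q = 1/2.
Probability on Standard B is 1 − 1/2 = 1/2.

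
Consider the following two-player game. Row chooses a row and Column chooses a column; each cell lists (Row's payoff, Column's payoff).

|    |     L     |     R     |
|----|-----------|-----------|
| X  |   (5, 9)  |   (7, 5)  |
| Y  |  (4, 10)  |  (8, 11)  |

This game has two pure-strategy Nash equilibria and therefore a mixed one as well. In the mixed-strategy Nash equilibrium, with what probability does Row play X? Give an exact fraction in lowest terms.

Row's mix p on X must make Column indifferent between L and R.
Column's payoff from L: 9p + 10(1−p). From R: 5p + 11(1−p).
Set equal: 4p = 1(1−p) → p = 1/5.

1/5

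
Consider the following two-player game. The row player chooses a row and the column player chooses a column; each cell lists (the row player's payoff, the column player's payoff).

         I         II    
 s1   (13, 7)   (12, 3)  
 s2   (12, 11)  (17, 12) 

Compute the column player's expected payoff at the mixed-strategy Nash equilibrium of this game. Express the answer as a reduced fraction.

51/5

The row player mixes with probability p on s1, chosen so the column player is indifferent: 7p + 11(1−p) = 3p + 12(1−p) gives p = 1/5.
The column player's expected payoff is 7·1/5 + 11·4/5 = 51/5.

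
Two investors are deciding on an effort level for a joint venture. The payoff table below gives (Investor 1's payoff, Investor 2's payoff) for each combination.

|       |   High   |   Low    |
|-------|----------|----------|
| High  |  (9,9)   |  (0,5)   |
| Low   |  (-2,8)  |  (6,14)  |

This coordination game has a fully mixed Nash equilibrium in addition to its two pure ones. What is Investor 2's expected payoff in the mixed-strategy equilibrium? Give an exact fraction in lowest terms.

Investor 1 mixes with probability p on High, chosen so Investor 2 is indifferent: 9p + 8(1−p) = 5p + 14(1−p) gives p = 3/5.
Investor 2's expected payoff is 9·3/5 + 8·2/5 = 43/5.

43/5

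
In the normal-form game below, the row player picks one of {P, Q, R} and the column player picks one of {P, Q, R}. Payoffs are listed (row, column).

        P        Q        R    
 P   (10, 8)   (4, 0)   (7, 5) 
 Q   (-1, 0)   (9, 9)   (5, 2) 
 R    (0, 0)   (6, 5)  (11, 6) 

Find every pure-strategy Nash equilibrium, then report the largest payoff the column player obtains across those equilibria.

Both P is a pure NE (the row player: 10 ≥ 0; the column player: 8 ≥ 5). The column player gets 8.
Both Q is a pure NE (the row player: 9 ≥ 6; the column player: 9 ≥ 2). The column player gets 9.
Both R is a pure NE (the row player: 11 ≥ 7; the column player: 6 ≥ 5). The column player gets 6.
Every other cell has a profitable deviation for at least one player. Highest of {8, 9, 6} is 9.

9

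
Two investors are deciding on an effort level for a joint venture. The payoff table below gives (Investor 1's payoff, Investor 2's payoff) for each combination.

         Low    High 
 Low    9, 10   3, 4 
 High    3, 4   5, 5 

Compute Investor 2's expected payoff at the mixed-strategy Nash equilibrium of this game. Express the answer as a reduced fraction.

34/7

Investor 1 mixes with probability p on Low, chosen so Investor 2 is indifferent: 10p + 4(1−p) = 4p + 5(1−p) gives p = 1/7.
Investor 2's expected payoff is 10·1/7 + 4·6/7 = 34/7.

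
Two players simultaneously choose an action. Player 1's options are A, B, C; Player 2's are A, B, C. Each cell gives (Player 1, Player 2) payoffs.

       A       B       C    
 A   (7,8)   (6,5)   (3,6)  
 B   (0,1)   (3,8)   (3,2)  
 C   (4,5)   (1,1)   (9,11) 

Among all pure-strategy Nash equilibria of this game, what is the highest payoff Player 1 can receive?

Both A is a pure NE (Player 1: 7 ≥ 4; Player 2: 8 ≥ 6). Player 1 gets 7.
Both C is a pure NE (Player 1: 9 ≥ 3; Player 2: 11 ≥ 5). Player 1 gets 9.
Every other cell has a profitable deviation for at least one player. Highest of {7, 9} is 9.

9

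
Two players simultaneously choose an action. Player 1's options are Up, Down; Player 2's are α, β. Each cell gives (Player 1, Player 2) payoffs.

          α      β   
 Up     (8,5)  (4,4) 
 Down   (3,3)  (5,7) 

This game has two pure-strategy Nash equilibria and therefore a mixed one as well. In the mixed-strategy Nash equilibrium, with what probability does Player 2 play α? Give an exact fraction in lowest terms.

1/6

Player 2's mix q on α must make Player 1 indifferent between Up and Down.
Player 1's payoff from Up: 8q + 4(1−q). From Down: 3q + 5(1−q).
Set equal: 5q = 1(1−q) → q = 1/6.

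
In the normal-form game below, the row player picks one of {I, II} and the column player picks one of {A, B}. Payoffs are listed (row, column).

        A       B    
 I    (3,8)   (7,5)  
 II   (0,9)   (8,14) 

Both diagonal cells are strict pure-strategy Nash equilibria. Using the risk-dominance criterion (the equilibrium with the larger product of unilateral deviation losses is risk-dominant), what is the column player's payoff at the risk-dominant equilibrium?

8

At (I, A): the row player loses 3 − 0 = 3 by deviating; the column player loses 8 − 5 = 3. Product = 3·3 = 9.
At (II, B): the row player loses 8 − 7 = 1 by deviating; the column player loses 14 − 9 = 5. Product = 1·5 = 5.
9 > 5, so (I, A) is risk-dominant. The column player's payoff there is 8.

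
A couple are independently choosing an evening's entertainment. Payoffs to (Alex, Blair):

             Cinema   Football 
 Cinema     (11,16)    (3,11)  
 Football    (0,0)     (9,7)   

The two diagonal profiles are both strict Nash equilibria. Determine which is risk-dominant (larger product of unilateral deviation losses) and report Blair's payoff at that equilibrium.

16

At both Cinema: Alex loses 11 − 0 = 11 by deviating; Blair loses 16 − 11 = 5. Product = 11·5 = 55.
At both Football: Alex loses 9 − 3 = 6 by deviating; Blair loses 7 − 0 = 7. Product = 6·7 = 42.
55 > 42, so both Cinema is risk-dominant. Blair's payoff there is 16.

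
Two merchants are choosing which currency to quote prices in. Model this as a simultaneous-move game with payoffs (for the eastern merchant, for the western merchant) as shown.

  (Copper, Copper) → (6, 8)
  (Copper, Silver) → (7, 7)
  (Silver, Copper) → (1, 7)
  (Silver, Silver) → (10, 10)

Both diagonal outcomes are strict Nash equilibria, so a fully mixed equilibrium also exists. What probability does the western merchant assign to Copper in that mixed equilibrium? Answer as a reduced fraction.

The western merchant's mix q on Copper must make the eastern merchant indifferent between Copper and Silver.
The eastern merchant's payoff from Copper: 6q + 7(1−q). From Silver: 1q + 10(1−q).
Set equal: 5q = 3(1−q) → q = 3/8.

3/8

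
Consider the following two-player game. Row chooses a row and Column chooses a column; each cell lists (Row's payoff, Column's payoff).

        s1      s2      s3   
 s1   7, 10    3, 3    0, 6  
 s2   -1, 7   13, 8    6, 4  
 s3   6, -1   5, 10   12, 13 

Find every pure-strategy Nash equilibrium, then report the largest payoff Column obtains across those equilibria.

Both s1 is a pure NE (Row: 7 ≥ 6; Column: 10 ≥ 6). Column gets 10.
Both s2 is a pure NE (Row: 13 ≥ 5; Column: 8 ≥ 7). Column gets 8.
Both s3 is a pure NE (Row: 12 ≥ 6; Column: 13 ≥ 10). Column gets 13.
Every other cell has a profitable deviation for at least one player. Highest of {10, 8, 13} is 13.

13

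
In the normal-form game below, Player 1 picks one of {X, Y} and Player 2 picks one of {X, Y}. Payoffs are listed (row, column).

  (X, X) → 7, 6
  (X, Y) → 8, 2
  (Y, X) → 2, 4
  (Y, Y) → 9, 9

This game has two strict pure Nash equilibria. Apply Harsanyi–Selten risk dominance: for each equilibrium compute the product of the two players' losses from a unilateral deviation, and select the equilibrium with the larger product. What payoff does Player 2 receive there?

At both X: Player 1 loses 7 − 2 = 5 by deviating; Player 2 loses 6 − 2 = 4. Product = 5·4 = 20.
At both Y: Player 1 loses 9 − 8 = 1 by deviating; Player 2 loses 9 − 4 = 5. Product = 1·5 = 5.
20 > 5, so both X is risk-dominant. Player 2's payoff there is 6.

6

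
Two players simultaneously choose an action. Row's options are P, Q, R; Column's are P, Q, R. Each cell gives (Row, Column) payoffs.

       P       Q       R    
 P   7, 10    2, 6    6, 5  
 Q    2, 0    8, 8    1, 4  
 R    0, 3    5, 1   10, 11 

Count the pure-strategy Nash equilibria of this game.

Both P: Row gets 7 (best alternative 2); Column gets 10 (best alternative 6). Neither deviates — NE.
Both Q: Row gets 8 (best alternative 5); Column gets 8 (best alternative 4). Neither deviates — NE.
Both R: Row gets 10 (best alternative 6); Column gets 11 (best alternative 3). Neither deviates — NE.
(Q, P) is not a NE: Row would switch to P (7 > 2).
No other cell survives both best-response checks, so there are 3 pure NE.

3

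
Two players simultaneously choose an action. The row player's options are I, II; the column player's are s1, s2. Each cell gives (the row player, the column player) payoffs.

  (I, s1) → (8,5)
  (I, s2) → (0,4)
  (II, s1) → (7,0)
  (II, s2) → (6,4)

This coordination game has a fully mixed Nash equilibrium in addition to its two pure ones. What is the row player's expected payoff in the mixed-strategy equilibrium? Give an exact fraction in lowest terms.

48/7

The column player mixes with probability q on s1, chosen so the row player is indifferent: 8q + 0(1−q) = 7q + 6(1−q) gives q = 6/7.
The row player's expected payoff (from either row, since indifferent) is 8·6/7 + 0·1/7 = 48/7.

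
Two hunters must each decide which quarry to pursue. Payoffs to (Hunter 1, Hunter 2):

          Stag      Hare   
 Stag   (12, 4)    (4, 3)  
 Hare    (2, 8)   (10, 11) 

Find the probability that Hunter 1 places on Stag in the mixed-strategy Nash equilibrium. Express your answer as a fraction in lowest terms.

3/4

Hunter 1's mix p on Stag must make Hunter 2 indifferent between Stag and Hare.
Hunter 2's payoff from Stag: 4p + 8(1−p). From Hare: 3p + 11(1−p).
Set equal: 1p = 3(1−p) → p = 3/4.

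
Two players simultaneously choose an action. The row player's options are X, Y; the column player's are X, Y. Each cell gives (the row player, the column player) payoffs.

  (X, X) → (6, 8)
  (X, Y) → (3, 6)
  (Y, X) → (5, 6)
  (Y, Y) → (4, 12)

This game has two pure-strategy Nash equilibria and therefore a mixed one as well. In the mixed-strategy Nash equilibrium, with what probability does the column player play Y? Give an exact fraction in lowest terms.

1/2

The column player's mix q on X must make the row player indifferent between X and Y.
The row player's payoff from X: 6q + 3(1−q). From Y: 5q + 4(1−q).
Set equal: 1q = 1(1−q) → q = 1/2.
Probability on Y is 1 − 1/2 = 1/2.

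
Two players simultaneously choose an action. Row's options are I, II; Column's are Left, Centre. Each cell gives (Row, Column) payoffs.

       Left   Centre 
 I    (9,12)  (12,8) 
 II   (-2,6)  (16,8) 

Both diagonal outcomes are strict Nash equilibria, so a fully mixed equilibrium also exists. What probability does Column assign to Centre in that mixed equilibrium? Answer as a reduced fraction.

Column's mix q on Left must make Row indifferent between I and II.
Row's payoff from I: 9q + 12(1−q). From II: (-2)q + 16(1−q).
Set equal: 11q = 4(1−q) → q = 4/15.
Probability on Centre is 1 − 4/15 = 11/15.

11/15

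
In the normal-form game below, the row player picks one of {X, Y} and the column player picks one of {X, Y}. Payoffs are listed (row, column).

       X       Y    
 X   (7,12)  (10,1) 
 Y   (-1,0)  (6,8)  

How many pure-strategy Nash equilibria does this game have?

Both X: the row player gets 7 (best alternative -1); the column player gets 12 (best alternative 1). Neither deviates — NE.
Both Y is not a NE: the row player would switch to X (10 > 6).
No other cell survives both best-response checks, so there is 1 pure NE.

1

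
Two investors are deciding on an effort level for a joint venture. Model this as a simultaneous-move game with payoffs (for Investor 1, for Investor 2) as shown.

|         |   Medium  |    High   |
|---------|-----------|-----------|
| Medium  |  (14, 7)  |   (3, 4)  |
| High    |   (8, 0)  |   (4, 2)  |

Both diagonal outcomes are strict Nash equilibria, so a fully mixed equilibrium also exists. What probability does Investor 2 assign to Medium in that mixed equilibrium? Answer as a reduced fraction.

1/7

Investor 2's mix q on Medium must make Investor 1 indifferent between Medium and High.
Investor 1's payoff from Medium: 14q + 3(1−q). From High: 8q + 4(1−q).
Set equal: 6q = 1(1−q) → q = 1/7.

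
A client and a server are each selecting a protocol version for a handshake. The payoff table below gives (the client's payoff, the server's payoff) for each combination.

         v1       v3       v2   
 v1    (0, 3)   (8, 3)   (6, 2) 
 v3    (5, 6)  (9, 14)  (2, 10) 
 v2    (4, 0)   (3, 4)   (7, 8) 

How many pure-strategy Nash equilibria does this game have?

Both v3: the client gets 9 (best alternative 8); the server gets 14 (best alternative 10). Neither deviates — NE.
Both v2: the client gets 7 (best alternative 6); the server gets 8 (best alternative 4). Neither deviates — NE.
Both v1 is not a NE: the client would switch to v3 (5 > 0).
No other cell survives both best-response checks, so there are 2 pure NE.

2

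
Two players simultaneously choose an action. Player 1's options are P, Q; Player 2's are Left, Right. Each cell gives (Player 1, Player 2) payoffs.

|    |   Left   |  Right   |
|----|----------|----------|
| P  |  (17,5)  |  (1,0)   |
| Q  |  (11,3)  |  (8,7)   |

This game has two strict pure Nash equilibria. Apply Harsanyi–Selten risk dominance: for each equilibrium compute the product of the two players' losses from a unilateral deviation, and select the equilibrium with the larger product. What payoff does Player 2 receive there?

At (P, Left): Player 1 loses 17 − 11 = 6 by deviating; Player 2 loses 5 − 0 = 5. Product = 6·5 = 30.
At (Q, Right): Player 1 loses 8 − 1 = 7 by deviating; Player 2 loses 7 − 3 = 4. Product = 7·4 = 28.
30 > 28, so (P, Left) is risk-dominant. Player 2's payoff there is 5.

5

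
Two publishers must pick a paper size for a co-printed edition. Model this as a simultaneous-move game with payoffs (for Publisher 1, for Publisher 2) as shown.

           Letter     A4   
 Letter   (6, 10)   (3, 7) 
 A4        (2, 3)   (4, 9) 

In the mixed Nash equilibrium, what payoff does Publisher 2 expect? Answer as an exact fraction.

23/3

Publisher 1 mixes with probability p on Letter, chosen so Publisher 2 is indifferent: 10p + 3(1−p) = 7p + 9(1−p) gives p = 2/3.
Publisher 2's expected payoff is 10·2/3 + 3·1/3 = 23/3.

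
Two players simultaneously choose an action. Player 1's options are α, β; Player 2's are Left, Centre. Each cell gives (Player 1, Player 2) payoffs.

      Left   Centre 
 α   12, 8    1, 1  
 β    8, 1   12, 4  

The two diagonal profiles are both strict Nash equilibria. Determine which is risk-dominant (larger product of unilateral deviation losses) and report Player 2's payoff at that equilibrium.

4

At (α, Left): Player 1 loses 12 − 8 = 4 by deviating; Player 2 loses 8 − 1 = 7. Product = 4·7 = 28.
At (β, Centre): Player 1 loses 12 − 1 = 11 by deviating; Player 2 loses 4 − 1 = 3. Product = 11·3 = 33.
33 > 28, so (β, Centre) is risk-dominant. Player 2's payoff there is 4.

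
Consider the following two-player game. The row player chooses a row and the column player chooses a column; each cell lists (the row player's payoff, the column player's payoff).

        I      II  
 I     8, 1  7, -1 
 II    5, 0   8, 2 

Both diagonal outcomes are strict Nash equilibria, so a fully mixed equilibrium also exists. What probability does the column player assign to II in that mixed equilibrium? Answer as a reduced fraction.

The column player's mix q on I must make the row player indifferent between I and II.
The row player's payoff from I: 8q + 7(1−q). From II: 5q + 8(1−q).
Set equal: 3q = 1(1−q) → q = 1/4.
Probability on II is 1 − 1/4 = 3/4.

3/4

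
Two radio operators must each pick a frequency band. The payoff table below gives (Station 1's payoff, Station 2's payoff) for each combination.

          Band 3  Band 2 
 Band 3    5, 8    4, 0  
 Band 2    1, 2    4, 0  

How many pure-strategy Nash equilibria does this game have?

Both Band 3: Station 1 gets 5 (best alternative 1); Station 2 gets 8 (best alternative 0). Neither deviates — NE.
Both Band 2 is not a NE: Station 2 would switch to Band 3 (2 > 0).
No other cell survives both best-response checks, so there is 1 pure NE.

1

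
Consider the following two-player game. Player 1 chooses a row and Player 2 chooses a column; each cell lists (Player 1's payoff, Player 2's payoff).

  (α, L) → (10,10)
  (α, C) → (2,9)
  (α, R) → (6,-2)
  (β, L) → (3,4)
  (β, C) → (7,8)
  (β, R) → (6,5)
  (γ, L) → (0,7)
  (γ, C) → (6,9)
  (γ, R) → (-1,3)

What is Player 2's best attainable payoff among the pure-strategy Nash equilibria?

(α, L) is a pure NE (Player 1: 10 ≥ 3; Player 2: 10 ≥ 9). Player 2 gets 10.
(β, C) is a pure NE (Player 1: 7 ≥ 6; Player 2: 8 ≥ 5). Player 2 gets 8.
Every other cell has a profitable deviation for at least one player. Highest of {10, 8} is 10.

10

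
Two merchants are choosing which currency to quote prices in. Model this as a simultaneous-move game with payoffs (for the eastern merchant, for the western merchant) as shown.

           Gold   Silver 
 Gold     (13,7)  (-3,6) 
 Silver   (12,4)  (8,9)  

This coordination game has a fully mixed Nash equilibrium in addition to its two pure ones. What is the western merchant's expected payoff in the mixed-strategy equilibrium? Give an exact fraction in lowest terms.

The eastern merchant mixes with probability p on Gold, chosen so the western merchant is indifferent: 7p + 4(1−p) = 6p + 9(1−p) gives p = 5/6.
The western merchant's expected payoff is 7·5/6 + 4·1/6 = 13/2.

13/2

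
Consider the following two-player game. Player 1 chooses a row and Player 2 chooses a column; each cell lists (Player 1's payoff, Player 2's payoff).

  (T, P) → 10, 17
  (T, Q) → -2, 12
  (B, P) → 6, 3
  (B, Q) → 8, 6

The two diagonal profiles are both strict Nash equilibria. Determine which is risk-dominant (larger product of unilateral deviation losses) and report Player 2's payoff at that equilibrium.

At (T, P): Player 1 loses 10 − 6 = 4 by deviating; Player 2 loses 17 − 12 = 5. Product = 4·5 = 20.
At (B, Q): Player 1 loses 8 − (-2) = 10 by deviating; Player 2 loses 6 − 3 = 3. Product = 10·3 = 30.
30 > 20, so (B, Q) is risk-dominant. Player 2's payoff there is 6.

6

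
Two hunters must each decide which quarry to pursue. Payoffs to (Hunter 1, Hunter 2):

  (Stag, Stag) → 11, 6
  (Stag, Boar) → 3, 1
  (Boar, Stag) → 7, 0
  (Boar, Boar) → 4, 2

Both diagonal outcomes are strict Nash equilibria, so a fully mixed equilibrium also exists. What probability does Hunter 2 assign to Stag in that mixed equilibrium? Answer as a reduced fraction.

1/5

Hunter 2's mix q on Stag must make Hunter 1 indifferent between Stag and Boar.
Hunter 1's payoff from Stag: 11q + 3(1−q). From Boar: 7q + 4(1−q).
Set equal: 4q = 1(1−q) → q = 1/5.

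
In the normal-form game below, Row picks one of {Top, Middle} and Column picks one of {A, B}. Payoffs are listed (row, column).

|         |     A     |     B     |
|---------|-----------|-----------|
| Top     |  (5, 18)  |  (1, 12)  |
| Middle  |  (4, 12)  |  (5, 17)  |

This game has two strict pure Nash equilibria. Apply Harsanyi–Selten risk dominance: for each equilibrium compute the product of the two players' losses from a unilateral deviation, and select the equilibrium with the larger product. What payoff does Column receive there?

At (Top, A): Row loses 5 − 4 = 1 by deviating; Column loses 18 − 12 = 6. Product = 1·6 = 6.
At (Middle, B): Row loses 5 − 1 = 4 by deviating; Column loses 17 − 12 = 5. Product = 4·5 = 20.
20 > 6, so (Middle, B) is risk-dominant. Column's payoff there is 17.

17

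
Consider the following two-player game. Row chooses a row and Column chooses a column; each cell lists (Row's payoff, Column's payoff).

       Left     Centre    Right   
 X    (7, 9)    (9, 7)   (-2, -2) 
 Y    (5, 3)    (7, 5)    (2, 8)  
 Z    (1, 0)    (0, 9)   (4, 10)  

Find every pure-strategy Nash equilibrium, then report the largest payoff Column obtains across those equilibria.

(X, Left) is a pure NE (Row: 7 ≥ 5; Column: 9 ≥ 7). Column gets 9.
(Z, Right) is a pure NE (Row: 4 ≥ 2; Column: 10 ≥ 9). Column gets 10.
Every other cell has a profitable deviation for at least one player. Highest of {9, 10} is 10.

10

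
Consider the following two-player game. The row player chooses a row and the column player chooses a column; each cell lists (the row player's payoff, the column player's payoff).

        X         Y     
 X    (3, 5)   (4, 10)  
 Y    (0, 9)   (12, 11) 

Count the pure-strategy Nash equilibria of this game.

1

Both Y: the row player gets 12 (best alternative 4); the column player gets 11 (best alternative 9). Neither deviates — NE.
Both X is not a NE: the column player would switch to Y (10 > 5).
No other cell survives both best-response checks, so there is 1 pure NE.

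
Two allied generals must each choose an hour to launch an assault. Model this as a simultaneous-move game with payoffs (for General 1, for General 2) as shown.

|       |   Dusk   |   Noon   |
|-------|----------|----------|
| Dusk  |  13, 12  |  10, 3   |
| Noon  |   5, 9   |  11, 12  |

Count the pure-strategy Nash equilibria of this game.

2

Both Dusk: General 1 gets 13 (best alternative 5); General 2 gets 12 (best alternative 3). Neither deviates — NE.
Both Noon: General 1 gets 11 (best alternative 10); General 2 gets 12 (best alternative 9). Neither deviates — NE.
(Noon, Dusk) is not a NE: General 1 would switch to Dusk (13 > 5).
No other cell survives both best-response checks, so there are 2 pure NE.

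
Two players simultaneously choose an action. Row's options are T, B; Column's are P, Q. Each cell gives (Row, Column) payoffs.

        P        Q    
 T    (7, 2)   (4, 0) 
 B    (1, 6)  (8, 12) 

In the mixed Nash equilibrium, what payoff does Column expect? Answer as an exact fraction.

3

Row mixes with probability p on T, chosen so Column is indifferent: 2p + 6(1−p) = 0p + 12(1−p) gives p = 3/4.
Column's expected payoff is 2·3/4 + 6·1/4 = 3.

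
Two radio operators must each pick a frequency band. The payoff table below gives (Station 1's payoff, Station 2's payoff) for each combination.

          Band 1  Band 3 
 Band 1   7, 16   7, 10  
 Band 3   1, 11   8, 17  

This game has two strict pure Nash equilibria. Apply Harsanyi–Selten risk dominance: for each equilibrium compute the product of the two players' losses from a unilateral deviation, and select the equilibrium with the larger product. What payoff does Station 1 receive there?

7

At both Band 1: Station 1 loses 7 − 1 = 6 by deviating; Station 2 loses 16 − 10 = 6. Product = 6·6 = 36.
At both Band 3: Station 1 loses 8 − 7 = 1 by deviating; Station 2 loses 17 − 11 = 6. Product = 1·6 = 6.
36 > 6, so both Band 1 is risk-dominant. Station 1's payoff there is 7.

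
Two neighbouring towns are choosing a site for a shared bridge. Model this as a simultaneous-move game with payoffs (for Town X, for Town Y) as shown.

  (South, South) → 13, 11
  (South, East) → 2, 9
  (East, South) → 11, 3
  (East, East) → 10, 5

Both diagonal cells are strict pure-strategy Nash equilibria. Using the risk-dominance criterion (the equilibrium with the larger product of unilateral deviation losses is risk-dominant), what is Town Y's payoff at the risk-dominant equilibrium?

5

At both South: Town X loses 13 − 11 = 2 by deviating; Town Y loses 11 − 9 = 2. Product = 2·2 = 4.
At both East: Town X loses 10 − 2 = 8 by deviating; Town Y loses 5 − 3 = 2. Product = 8·2 = 16.
16 > 4, so both East is risk-dominant. Town Y's payoff there is 5.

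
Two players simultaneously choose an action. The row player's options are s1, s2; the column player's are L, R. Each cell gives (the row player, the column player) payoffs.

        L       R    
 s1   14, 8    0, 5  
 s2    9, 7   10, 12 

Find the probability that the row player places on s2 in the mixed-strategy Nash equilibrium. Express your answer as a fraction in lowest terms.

3/8

The row player's mix p on s1 must make the column player indifferent between L and R.
The column player's payoff from L: 8p + 7(1−p). From R: 5p + 12(1−p).
Set equal: 3p = 5(1−p) → p = 5/8.
Probability on s2 is 1 − 5/8 = 3/8.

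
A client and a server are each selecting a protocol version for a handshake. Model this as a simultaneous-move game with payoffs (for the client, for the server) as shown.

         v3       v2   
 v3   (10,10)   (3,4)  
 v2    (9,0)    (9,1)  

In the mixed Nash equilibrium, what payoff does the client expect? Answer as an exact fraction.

The server mixes with probability q on v3, chosen so the client is indifferent: 10q + 3(1−q) = 9q + 9(1−q) gives q = 6/7.
The client's expected payoff (from either row, since indifferent) is 10·6/7 + 3·1/7 = 9.

9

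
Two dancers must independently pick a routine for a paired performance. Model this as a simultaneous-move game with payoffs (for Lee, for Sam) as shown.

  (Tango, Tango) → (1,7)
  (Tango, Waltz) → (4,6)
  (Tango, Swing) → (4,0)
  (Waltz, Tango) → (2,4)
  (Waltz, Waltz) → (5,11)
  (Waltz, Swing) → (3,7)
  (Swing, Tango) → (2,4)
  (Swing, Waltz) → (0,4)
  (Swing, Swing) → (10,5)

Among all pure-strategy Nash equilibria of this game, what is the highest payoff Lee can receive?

10

Both Waltz is a pure NE (Lee: 5 ≥ 4; Sam: 11 ≥ 7). Lee gets 5.
Both Swing is a pure NE (Lee: 10 ≥ 4; Sam: 5 ≥ 4). Lee gets 10.
Every other cell has a profitable deviation for at least one player. Highest of {5, 10} is 10.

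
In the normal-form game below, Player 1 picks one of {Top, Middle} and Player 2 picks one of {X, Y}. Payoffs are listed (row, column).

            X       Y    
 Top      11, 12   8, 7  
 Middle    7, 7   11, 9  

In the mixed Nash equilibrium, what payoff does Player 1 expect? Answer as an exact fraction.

65/7

Player 2 mixes with probability q on X, chosen so Player 1 is indifferent: 11q + 8(1−q) = 7q + 11(1−q) gives q = 3/7.
Player 1's expected payoff (from either row, since indifferent) is 11·3/7 + 8·4/7 = 65/7.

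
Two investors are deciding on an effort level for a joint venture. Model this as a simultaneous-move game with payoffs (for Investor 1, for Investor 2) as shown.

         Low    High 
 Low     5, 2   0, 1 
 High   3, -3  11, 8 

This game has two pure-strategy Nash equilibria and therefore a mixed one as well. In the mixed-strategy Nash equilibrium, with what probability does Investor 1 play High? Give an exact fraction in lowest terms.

Investor 1's mix p on Low must make Investor 2 indifferent between Low and High.
Investor 2's payoff from Low: 2p + (-3)(1−p). From High: 1p + 8(1−p).
Set equal: 1p = 11(1−p) → p = 11/12.
Probability on High is 1 − 11/12 = 1/12.

1/12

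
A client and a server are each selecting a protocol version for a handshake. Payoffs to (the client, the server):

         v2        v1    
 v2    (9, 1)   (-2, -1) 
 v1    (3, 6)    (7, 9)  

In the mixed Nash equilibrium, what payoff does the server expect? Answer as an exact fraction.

3

The client mixes with probability p on v2, chosen so the server is indifferent: 1p + 6(1−p) = (-1)p + 9(1−p) gives p = 3/5.
The server's expected payoff is 1·3/5 + 6·2/5 = 3.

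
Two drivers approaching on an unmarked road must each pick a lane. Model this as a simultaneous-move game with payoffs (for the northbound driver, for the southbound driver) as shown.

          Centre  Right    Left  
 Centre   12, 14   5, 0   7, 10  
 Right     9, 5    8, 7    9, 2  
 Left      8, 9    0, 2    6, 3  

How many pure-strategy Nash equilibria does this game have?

2

Both Centre: the northbound driver gets 12 (best alternative 9); the southbound driver gets 14 (best alternative 10). Neither deviates — NE.
Both Right: the northbound driver gets 8 (best alternative 5); the southbound driver gets 7 (best alternative 5). Neither deviates — NE.
Both Left is not a NE: the northbound driver would switch to Right (9 > 6).
No other cell survives both best-response checks, so there are 2 pure NE.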